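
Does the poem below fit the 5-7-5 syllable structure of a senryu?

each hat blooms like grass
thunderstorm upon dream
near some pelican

No

Line 1: each(1) + hat(1) + blooms(1) + like(1) + grass(1) = 5 ✓
Line 2: thunderstorm(3) + upon(2) + dream(1) = 6 (expected 7)
Line 3: near(1) + some(1) + pelican(3) = 5 ✓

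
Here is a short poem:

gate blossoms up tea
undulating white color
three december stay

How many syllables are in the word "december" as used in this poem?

3

"december" has 3 syllables.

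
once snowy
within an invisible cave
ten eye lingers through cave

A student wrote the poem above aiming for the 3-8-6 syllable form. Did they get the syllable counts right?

Yes

Line 1: once (1), snowy (2) → 3 ✓
Line 2: within (2), an (1), invisible (4), cave (1) → 8 ✓
Line 3: ten (1), eye (1), lingers (2), through (1), cave (1) → 6 ✓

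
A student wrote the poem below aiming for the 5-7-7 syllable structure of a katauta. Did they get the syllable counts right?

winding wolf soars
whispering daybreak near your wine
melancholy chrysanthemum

Line 1: winding(2) + wolf(1) + soars(1) = 4 (expected 5)
Line 2: whispering(3) + daybreak(2) + near(1) + your(1) + wine(1) = 8 (expected 7)
Line 3: melancholy(4) + chrysanthemum(4) = 8 (expected 7)

No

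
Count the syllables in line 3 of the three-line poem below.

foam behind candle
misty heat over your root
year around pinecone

Line 3: year(1) + around(2) + pinecone(2) = 5

5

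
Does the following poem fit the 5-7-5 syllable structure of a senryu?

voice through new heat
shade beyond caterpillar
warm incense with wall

Line 1: voice(1) + through(1) + new(1) + heat(1) = 4 (expected 5)
Line 2: shade(1) + beyond(2) + caterpillar(4) = 7 ✓
Line 3: warm(1) + incense(2) + with(1) + wall(1) = 5 ✓

No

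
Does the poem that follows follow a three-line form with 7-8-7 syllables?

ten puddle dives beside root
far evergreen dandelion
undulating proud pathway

Line 1: "ten puddle dives beside root": 1+2+1+2+1 = 7 ✓
Line 2: "far evergreen dandelion": 1+3+4 = 8 ✓
Line 3: "undulating proud pathway": 4+1+2 = 7 ✓

Yes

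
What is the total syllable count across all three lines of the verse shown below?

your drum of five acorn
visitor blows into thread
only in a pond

18

Line 1: "your drum of five acorn": 1+1+1+1+2 = 6
Line 2: "visitor blows into thread": 3+1+2+1 = 7
Line 3: "only in a pond": 2+1+1+1 = 5
Total: 6 + 7 + 5 = 18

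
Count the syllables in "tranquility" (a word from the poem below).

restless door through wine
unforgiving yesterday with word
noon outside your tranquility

4

"tranquility" has 4 syllables.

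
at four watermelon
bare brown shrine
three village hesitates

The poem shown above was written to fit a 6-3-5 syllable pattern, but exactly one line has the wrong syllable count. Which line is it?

Line 3

Line 1: at(1) + four(1) + watermelon(4) = 6 ✓
Line 2: bare(1) + brown(1) + shrine(1) = 3 ✓
Line 3: three(1) + village(2) + hesitates(3) = 6 (expected 5)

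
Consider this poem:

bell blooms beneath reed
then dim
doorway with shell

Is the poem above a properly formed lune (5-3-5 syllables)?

No

Line 1: "bell blooms beneath reed": 1+1+2+1 = 5 ✓
Line 2: "then dim": 1+1 = 2 (expected 3)
Line 3: "doorway with shell": 2+1+1 = 4 (expected 5)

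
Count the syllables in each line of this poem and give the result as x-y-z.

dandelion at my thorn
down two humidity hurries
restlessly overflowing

7-8-7

Line 1: "dandelion at my thorn": 4+1+1+1 = 7
Line 2: "down two humidity hurries": 1+1+4+2 = 8
Line 3: "restlessly overflowing": 3+4 = 7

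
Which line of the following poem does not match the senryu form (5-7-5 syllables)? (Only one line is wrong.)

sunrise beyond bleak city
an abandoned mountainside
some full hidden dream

Line 1

Line 1: "sunrise beyond bleak city": 2+2+1+2 = 7 (expected 5)
Line 2: "an abandoned mountainside": 1+3+3 = 7 ✓
Line 3: "some full hidden dream": 1+1+2+1 = 5 ✓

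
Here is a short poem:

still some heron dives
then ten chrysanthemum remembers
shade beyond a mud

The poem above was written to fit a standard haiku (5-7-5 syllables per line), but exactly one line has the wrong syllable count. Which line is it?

Line 1: still(1) + some(1) + heron(2) + dives(1) = 5 ✓
Line 2: then(1) + ten(1) + chrysanthemum(4) + remembers(3) = 9 (expected 7)
Line 3: shade(1) + beyond(2) + a(1) + mud(1) = 5 ✓

Line 2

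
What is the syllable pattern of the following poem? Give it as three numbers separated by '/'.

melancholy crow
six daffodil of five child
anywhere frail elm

Line 1: "melancholy crow": 4+1 = 5
Line 2: "six daffodil of five child": 1+3+1+1+1 = 7
Line 3: "anywhere frail elm": 3+1+1 = 5

5/7/5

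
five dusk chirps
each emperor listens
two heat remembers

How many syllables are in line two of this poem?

Line two: each(1) + emperor(3) + listens(2) = 6

6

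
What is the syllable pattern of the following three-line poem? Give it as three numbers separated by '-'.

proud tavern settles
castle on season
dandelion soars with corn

5-5-7

Line 1: proud (1), tavern (2), settles (2) → 5
Line 2: castle (2), on (1), season (2) → 5
Line 3: dandelion (4), soars (1), with (1), corn (1) → 7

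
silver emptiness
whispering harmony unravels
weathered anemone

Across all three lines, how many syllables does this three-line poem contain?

20

Line 1: "silver emptiness": 2+3 = 5
Line 2: "whispering harmony unravels": 3+3+3 = 9
Line 3: "weathered anemone": 2+4 = 6
Total: 5 + 9 + 6 = 20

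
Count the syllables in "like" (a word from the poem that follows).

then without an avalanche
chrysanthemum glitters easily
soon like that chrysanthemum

"like" has 1 syllable.

1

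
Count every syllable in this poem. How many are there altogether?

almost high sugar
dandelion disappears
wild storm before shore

Line 1: almost(2) + high(1) + sugar(2) = 5
Line 2: dandelion(4) + disappears(3) = 7
Line 3: wild(1) + storm(1) + before(2) + shore(1) = 5
Total: 5 + 7 + 5 = 17

17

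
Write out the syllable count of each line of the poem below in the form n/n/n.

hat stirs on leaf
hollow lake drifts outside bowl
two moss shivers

4/7/4

Line 1: hat (1), stirs (1), on (1), leaf (1) → 4
Line 2: hollow (2), lake (1), drifts (1), outside (2), bowl (1) → 7
Line 3: two (1), moss (1), shivers (2) → 4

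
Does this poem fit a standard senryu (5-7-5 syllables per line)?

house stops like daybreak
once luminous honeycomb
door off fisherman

Line 1: house (1), stops (1), like (1), daybreak (2) → 5 ✓
Line 2: once (1), luminous (3), honeycomb (3) → 7 ✓
Line 3: door (1), off (1), fisherman (3) → 5 ✓

Yes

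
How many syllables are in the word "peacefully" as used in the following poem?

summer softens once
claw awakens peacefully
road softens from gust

3

"peacefully" has 3 syllables.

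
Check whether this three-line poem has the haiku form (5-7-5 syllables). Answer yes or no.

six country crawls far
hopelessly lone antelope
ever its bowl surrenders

Line 1: "six country crawls far": 1+2+1+1 = 5 ✓
Line 2: "hopelessly lone antelope": 3+1+3 = 7 ✓
Line 3: "ever its bowl surrenders": 2+1+1+3 = 7 (expected 5)

No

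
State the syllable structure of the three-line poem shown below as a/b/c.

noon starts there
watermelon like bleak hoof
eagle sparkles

3/7/4

Line 1: noon(1) + starts(1) + there(1) = 3
Line 2: watermelon(4) + like(1) + bleak(1) + hoof(1) = 7
Line 3: eagle(2) + sparkles(2) = 4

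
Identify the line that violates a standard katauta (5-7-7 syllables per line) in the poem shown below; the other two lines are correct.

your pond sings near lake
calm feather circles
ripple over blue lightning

Line 2

Line 1: your(1) + pond(1) + sings(1) + near(1) + lake(1) = 5 ✓
Line 2: calm(1) + feather(2) + circles(2) = 5 (expected 7)
Line 3: ripple(2) + over(2) + blue(1) + lightning(2) = 7 ✓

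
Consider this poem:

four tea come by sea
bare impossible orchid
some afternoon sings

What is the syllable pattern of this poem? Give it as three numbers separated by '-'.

Line 1: four (1), tea (1), come (1), by (1), sea (1) → 5
Line 2: bare (1), impossible (4), orchid (2) → 7
Line 3: some (1), afternoon (3), sings (1) → 5

5-7-5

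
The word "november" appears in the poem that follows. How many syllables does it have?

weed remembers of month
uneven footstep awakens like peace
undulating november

3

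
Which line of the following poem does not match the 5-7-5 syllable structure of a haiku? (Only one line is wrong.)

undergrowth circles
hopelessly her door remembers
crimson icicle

Line 2

Line 1: "undergrowth circles": 3+2 = 5 ✓
Line 2: "hopelessly her door remembers": 3+1+1+3 = 8 (expected 7)
Line 3: "crimson icicle": 2+3 = 5 ✓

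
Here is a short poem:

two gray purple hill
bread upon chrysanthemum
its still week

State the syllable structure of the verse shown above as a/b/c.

Line 1: two(1) + gray(1) + purple(2) + hill(1) = 5
Line 2: bread(1) + upon(2) + chrysanthemum(4) = 7
Line 3: its(1) + still(1) + week(1) = 3

5/7/3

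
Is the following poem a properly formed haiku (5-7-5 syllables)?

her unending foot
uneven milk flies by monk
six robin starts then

Line 1: "her unending foot": 1+3+1 = 5 ✓
Line 2: "uneven milk flies by monk": 3+1+1+1+1 = 7 ✓
Line 3: "six robin starts then": 1+2+1+1 = 5 ✓

Yes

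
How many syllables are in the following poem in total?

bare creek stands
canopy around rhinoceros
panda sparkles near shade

18

Line 1: bare(1) + creek(1) + stands(1) = 3
Line 2: canopy(3) + around(2) + rhinoceros(4) = 9
Line 3: panda(2) + sparkles(2) + near(1) + shade(1) = 6
Total: 3 + 9 + 6 = 18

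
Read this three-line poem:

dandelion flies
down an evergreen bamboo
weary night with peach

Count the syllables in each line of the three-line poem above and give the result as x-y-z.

Line 1: dandelion (4), flies (1) → 5
Line 2: down (1), an (1), evergreen (3), bamboo (2) → 7
Line 3: weary (2), night (1), with (1), peach (1) → 5

5-7-5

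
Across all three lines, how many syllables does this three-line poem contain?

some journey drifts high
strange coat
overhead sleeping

Line 1: some (1), journey (2), drifts (1), high (1) → 5
Line 2: strange (1), coat (1) → 2
Line 3: overhead (3), sleeping (2) → 5
Total: 5 + 2 + 5 = 12

12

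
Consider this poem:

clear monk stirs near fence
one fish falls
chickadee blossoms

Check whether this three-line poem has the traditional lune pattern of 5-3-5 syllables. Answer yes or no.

Line 1: clear (1), monk (1), stirs (1), near (1), fence (1) → 5 ✓
Line 2: one (1), fish (1), falls (1) → 3 ✓
Line 3: chickadee (3), blossoms (2) → 5 ✓

Yes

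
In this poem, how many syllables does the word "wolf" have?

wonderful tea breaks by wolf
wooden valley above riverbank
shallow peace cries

1

"wolf" has 1 syllable.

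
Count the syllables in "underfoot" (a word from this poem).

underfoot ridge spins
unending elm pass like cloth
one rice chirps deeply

"underfoot" has 3 syllables.

3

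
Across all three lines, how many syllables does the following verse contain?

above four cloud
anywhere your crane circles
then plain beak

14

Line 1: "above four cloud": 2+1+1 = 4
Line 2: "anywhere your crane circles": 3+1+1+2 = 7
Line 3: "then plain beak": 1+1+1 = 3
Total: 4 + 7 + 3 = 14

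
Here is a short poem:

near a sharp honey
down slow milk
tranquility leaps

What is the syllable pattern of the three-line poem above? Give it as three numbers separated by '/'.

5/3/5

Line 1: near(1) + a(1) + sharp(1) + honey(2) = 5
Line 2: down(1) + slow(1) + milk(1) = 3
Line 3: tranquility(4) + leaps(1) = 5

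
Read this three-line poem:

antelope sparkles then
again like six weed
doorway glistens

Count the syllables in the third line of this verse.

The third line: "doorway glistens": 2+2 = 4

4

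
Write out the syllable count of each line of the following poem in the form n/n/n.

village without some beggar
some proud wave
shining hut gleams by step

Line 1: "village without some beggar": 2+2+1+2 = 7
Line 2: "some proud wave": 1+1+1 = 3
Line 3: "shining hut gleams by step": 2+1+1+1+1 = 6

7/3/6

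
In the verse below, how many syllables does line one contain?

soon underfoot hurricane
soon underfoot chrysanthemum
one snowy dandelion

Line one: soon(1) + underfoot(3) + hurricane(3) = 7

7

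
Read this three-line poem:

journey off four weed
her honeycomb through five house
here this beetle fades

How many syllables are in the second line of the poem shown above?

The second line: her (1), honeycomb (3), through (1), five (1), house (1) → 7

7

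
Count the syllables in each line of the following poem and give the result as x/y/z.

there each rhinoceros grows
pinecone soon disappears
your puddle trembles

Line 1: there (1), each (1), rhinoceros (4), grows (1) → 7
Line 2: pinecone (2), soon (1), disappears (3) → 6
Line 3: your (1), puddle (2), trembles (2) → 5

7/6/5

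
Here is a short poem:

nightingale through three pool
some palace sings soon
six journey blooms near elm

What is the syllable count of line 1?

Line 1: nightingale (3), through (1), three (1), pool (1) → 6

6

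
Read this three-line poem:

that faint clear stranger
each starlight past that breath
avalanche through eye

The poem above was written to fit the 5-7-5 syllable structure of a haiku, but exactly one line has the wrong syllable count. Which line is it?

The second line

Line 1: "that faint clear stranger": 1+1+1+2 = 5 ✓
Line 2: "each starlight past that breath": 1+2+1+1+1 = 6 (expected 7)
Line 3: "avalanche through eye": 3+1+1 = 5 ✓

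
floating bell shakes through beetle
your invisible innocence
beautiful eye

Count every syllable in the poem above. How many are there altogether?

19

Line 1: "floating bell shakes through beetle": 2+1+1+1+2 = 7
Line 2: "your invisible innocence": 1+4+3 = 8
Line 3: "beautiful eye": 3+1 = 4
Total: 7 + 8 + 4 = 19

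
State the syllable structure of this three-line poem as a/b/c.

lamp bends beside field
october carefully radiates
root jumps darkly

Line 1: "lamp bends beside field": 1+1+2+1 = 5
Line 2: "october carefully radiates": 3+3+3 = 9
Line 3: "root jumps darkly": 1+1+2 = 4

5/9/4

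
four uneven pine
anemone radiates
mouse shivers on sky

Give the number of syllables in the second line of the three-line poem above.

The second line: "anemone radiates": 4+3 = 7

7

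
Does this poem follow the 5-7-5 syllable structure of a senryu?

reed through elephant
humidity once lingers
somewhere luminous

Line 1: reed(1) + through(1) + elephant(3) = 5 ✓
Line 2: humidity(4) + once(1) + lingers(2) = 7 ✓
Line 3: somewhere(2) + luminous(3) = 5 ✓

Yes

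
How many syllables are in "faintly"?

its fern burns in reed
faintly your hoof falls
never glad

"faintly" has 2 syllables.

2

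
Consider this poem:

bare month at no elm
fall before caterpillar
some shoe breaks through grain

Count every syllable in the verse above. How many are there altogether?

Line 1: "bare month at no elm": 1+1+1+1+1 = 5
Line 2: "fall before caterpillar": 1+2+4 = 7
Line 3: "some shoe breaks through grain": 1+1+1+1+1 = 5
Total: 5 + 7 + 5 = 17

17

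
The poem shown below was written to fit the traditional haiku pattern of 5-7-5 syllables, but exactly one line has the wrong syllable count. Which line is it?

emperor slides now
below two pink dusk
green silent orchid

The second line

Line 1: emperor(3) + slides(1) + now(1) = 5 ✓
Line 2: below(2) + two(1) + pink(1) + dusk(1) = 5 (expected 7)
Line 3: green(1) + silent(2) + orchid(2) = 5 ✓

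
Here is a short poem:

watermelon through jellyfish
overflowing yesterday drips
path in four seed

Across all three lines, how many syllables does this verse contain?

Line 1: watermelon(4) + through(1) + jellyfish(3) = 8
Line 2: overflowing(4) + yesterday(3) + drips(1) = 8
Line 3: path(1) + in(1) + four(1) + seed(1) = 4
Total: 8 + 8 + 4 = 20

20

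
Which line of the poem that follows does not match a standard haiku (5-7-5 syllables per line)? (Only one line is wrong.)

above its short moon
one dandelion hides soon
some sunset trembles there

Line 1: "above its short moon": 2+1+1+1 = 5 ✓
Line 2: "one dandelion hides soon": 1+4+1+1 = 7 ✓
Line 3: "some sunset trembles there": 1+2+2+1 = 6 (expected 5)

Line 3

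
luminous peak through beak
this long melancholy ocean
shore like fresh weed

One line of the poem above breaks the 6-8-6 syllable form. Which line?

Line 1: luminous (3), peak (1), through (1), beak (1) → 6 ✓
Line 2: this (1), long (1), melancholy (4), ocean (2) → 8 ✓
Line 3: shore (1), like (1), fresh (1), weed (1) → 4 (expected 6)

Line 3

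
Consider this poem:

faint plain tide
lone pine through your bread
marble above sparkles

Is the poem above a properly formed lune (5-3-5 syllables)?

Line 1: faint (1), plain (1), tide (1) → 3 (expected 5)
Line 2: lone (1), pine (1), through (1), your (1), bread (1) → 5 (expected 3)
Line 3: marble (2), above (2), sparkles (2) → 6 (expected 5)

No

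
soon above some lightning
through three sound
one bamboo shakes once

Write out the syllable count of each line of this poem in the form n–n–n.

6–3–5

Line 1: soon (1), above (2), some (1), lightning (2) → 6
Line 2: through (1), three (1), sound (1) → 3
Line 3: one (1), bamboo (2), shakes (1), once (1) → 5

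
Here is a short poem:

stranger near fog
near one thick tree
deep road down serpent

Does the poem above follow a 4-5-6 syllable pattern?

Line 1: stranger(2) + near(1) + fog(1) = 4 ✓
Line 2: near(1) + one(1) + thick(1) + tree(1) = 4 (expected 5)
Line 3: deep(1) + road(1) + down(1) + serpent(2) = 5 (expected 6)

No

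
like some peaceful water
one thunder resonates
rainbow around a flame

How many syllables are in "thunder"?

2

"thunder" has 2 syllables.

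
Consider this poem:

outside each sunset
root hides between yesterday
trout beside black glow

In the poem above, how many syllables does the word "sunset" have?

2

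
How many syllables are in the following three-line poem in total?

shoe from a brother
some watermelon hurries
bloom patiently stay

Line 1: shoe(1) + from(1) + a(1) + brother(2) = 5
Line 2: some(1) + watermelon(4) + hurries(2) = 7
Line 3: bloom(1) + patiently(3) + stay(1) = 5
Total: 5 + 7 + 5 = 17

17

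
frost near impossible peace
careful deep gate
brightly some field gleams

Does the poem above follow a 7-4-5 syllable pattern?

Line 1: "frost near impossible peace": 1+1+4+1 = 7 ✓
Line 2: "careful deep gate": 2+1+1 = 4 ✓
Line 3: "brightly some field gleams": 2+1+1+1 = 5 ✓

Yes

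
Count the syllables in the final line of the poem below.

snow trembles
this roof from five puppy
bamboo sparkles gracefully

7

The final line: "bamboo sparkles gracefully": 2+2+3 = 7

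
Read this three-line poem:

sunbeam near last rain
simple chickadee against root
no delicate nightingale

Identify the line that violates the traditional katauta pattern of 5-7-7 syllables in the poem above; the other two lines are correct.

The second line

Line 1: "sunbeam near last rain": 2+1+1+1 = 5 ✓
Line 2: "simple chickadee against root": 2+3+2+1 = 8 (expected 7)
Line 3: "no delicate nightingale": 1+3+3 = 7 ✓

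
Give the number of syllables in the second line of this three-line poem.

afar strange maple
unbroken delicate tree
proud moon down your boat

7

The second line: "unbroken delicate tree": 3+3+1 = 7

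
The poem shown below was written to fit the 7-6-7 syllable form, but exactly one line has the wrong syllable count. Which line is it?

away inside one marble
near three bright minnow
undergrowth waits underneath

Line 2

Line 1: away (2), inside (2), one (1), marble (2) → 7 ✓
Line 2: near (1), three (1), bright (1), minnow (2) → 5 (expected 6)
Line 3: undergrowth (3), waits (1), underneath (3) → 7 ✓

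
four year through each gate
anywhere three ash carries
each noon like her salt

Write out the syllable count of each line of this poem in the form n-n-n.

Line 1: four(1) + year(1) + through(1) + each(1) + gate(1) = 5
Line 2: anywhere(3) + three(1) + ash(1) + carries(2) = 7
Line 3: each(1) + noon(1) + like(1) + her(1) + salt(1) = 5

5-7-5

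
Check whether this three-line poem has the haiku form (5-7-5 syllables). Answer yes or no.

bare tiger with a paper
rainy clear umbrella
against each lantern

Line 1: bare(1) + tiger(2) + with(1) + a(1) + paper(2) = 7 (expected 5)
Line 2: rainy(2) + clear(1) + umbrella(3) = 6 (expected 7)
Line 3: against(2) + each(1) + lantern(2) = 5 ✓

No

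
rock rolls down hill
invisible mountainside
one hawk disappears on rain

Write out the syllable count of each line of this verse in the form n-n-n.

4-7-7

Line 1: "rock rolls down hill": 1+1+1+1 = 4
Line 2: "invisible mountainside": 4+3 = 7
Line 3: "one hawk disappears on rain": 1+1+3+1+1 = 7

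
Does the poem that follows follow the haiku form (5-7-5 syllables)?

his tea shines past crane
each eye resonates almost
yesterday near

No

Line 1: his(1) + tea(1) + shines(1) + past(1) + crane(1) = 5 ✓
Line 2: each(1) + eye(1) + resonates(3) + almost(2) = 7 ✓
Line 3: yesterday(3) + near(1) = 4 (expected 5)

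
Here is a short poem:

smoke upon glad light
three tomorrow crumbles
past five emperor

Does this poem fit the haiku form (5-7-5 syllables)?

Line 1: "smoke upon glad light": 1+2+1+1 = 5 ✓
Line 2: "three tomorrow crumbles": 1+3+2 = 6 (expected 7)
Line 3: "past five emperor": 1+1+3 = 5 ✓

No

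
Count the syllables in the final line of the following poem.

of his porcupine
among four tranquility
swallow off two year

The final line: swallow (2), off (1), two (1), year (1) → 5

5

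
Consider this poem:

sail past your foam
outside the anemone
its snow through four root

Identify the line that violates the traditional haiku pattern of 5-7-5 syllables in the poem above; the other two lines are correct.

Line 1: sail(1) + past(1) + your(1) + foam(1) = 4 (expected 5)
Line 2: outside(2) + the(1) + anemone(4) = 7 ✓
Line 3: its(1) + snow(1) + through(1) + four(1) + root(1) = 5 ✓

Line 1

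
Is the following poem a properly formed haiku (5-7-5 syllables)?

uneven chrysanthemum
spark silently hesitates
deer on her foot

Line 1: uneven (3), chrysanthemum (4) → 7 (expected 5)
Line 2: spark (1), silently (3), hesitates (3) → 7 ✓
Line 3: deer (1), on (1), her (1), foot (1) → 4 (expected 5)

No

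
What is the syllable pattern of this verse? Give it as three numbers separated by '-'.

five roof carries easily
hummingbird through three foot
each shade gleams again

7-6-5

Line 1: "five roof carries easily": 1+1+2+3 = 7
Line 2: "hummingbird through three foot": 3+1+1+1 = 6
Line 3: "each shade gleams again": 1+1+1+2 = 5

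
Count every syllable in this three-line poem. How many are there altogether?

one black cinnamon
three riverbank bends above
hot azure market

Line 1: one (1), black (1), cinnamon (3) → 5
Line 2: three (1), riverbank (3), bends (1), above (2) → 7
Line 3: hot (1), azure (2), market (2) → 5
Total: 5 + 7 + 5 = 17

17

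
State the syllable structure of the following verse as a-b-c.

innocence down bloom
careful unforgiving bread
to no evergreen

5-7-5

Line 1: innocence (3), down (1), bloom (1) → 5
Line 2: careful (2), unforgiving (4), bread (1) → 7
Line 3: to (1), no (1), evergreen (3) → 5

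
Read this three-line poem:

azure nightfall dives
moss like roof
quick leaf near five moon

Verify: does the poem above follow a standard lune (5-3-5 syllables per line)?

Yes

Line 1: azure (2), nightfall (2), dives (1) → 5 ✓
Line 2: moss (1), like (1), roof (1) → 3 ✓
Line 3: quick (1), leaf (1), near (1), five (1), moon (1) → 5 ✓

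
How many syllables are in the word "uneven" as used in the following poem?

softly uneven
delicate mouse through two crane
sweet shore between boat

3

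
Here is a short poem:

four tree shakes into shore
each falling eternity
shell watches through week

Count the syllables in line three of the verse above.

5

Line three: shell (1), watches (2), through (1), week (1) → 5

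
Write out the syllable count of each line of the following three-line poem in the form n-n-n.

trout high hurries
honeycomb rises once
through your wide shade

Line 1: trout (1), high (1), hurries (2) → 4
Line 2: honeycomb (3), rises (2), once (1) → 6
Line 3: through (1), your (1), wide (1), shade (1) → 4

4-6-4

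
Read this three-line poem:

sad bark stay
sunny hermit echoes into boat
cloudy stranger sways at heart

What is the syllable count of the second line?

9

The second line: "sunny hermit echoes into boat": 2+2+2+2+1 = 9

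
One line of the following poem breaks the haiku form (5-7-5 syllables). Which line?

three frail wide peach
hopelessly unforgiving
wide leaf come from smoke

Line 1: three (1), frail (1), wide (1), peach (1) → 4 (expected 5)
Line 2: hopelessly (3), unforgiving (4) → 7 ✓
Line 3: wide (1), leaf (1), come (1), from (1), smoke (1) → 5 ✓

The first line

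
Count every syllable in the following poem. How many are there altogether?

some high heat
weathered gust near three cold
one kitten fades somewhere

15

Line 1: "some high heat": 1+1+1 = 3
Line 2: "weathered gust near three cold": 2+1+1+1+1 = 6
Line 3: "one kitten fades somewhere": 1+2+1+2 = 6
Total: 3 + 6 + 6 = 15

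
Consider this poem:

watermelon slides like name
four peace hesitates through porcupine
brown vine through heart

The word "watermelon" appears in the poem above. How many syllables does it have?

4

"watermelon" has 4 syllables.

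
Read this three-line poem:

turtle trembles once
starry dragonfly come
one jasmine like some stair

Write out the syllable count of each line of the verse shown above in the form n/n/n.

5/6/6

Line 1: turtle (2), trembles (2), once (1) → 5
Line 2: starry (2), dragonfly (3), come (1) → 6
Line 3: one (1), jasmine (2), like (1), some (1), stair (1) → 6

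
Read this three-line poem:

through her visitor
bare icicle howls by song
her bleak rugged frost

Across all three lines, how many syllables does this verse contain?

Line 1: "through her visitor": 1+1+3 = 5
Line 2: "bare icicle howls by song": 1+3+1+1+1 = 7
Line 3: "her bleak rugged frost": 1+1+2+1 = 5
Total: 5 + 7 + 5 = 17

17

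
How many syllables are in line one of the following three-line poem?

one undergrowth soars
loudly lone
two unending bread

5

Line one: one(1) + undergrowth(3) + soars(1) = 5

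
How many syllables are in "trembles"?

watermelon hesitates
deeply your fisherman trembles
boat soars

2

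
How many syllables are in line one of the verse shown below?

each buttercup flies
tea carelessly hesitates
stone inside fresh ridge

5

Line one: each (1), buttercup (3), flies (1) → 5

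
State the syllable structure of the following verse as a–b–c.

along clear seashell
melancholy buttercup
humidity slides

Line 1: along(2) + clear(1) + seashell(2) = 5
Line 2: melancholy(4) + buttercup(3) = 7
Line 3: humidity(4) + slides(1) = 5

5–7–5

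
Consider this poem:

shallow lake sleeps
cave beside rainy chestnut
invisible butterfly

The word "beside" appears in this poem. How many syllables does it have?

2

"beside" has 2 syllables.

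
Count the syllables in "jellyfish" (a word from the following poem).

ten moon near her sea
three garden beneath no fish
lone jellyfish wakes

"jellyfish" has 3 syllables.

3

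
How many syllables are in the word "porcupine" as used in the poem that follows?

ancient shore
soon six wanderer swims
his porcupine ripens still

"porcupine" has 3 syllables.

3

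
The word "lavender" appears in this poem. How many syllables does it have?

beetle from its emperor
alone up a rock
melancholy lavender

3

"lavender" has 3 syllables.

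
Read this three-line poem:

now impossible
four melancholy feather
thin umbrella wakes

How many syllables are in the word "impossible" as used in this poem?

4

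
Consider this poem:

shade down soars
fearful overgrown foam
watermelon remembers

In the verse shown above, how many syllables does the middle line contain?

6

The middle line: fearful(2) + overgrown(3) + foam(1) = 6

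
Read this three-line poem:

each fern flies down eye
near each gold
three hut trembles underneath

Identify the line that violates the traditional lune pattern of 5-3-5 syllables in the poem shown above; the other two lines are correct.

Line 1: each(1) + fern(1) + flies(1) + down(1) + eye(1) = 5 ✓
Line 2: near(1) + each(1) + gold(1) = 3 ✓
Line 3: three(1) + hut(1) + trembles(2) + underneath(3) = 7 (expected 5)

Line 3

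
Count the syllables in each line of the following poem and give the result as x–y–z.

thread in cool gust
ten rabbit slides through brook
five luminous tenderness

Line 1: thread (1), in (1), cool (1), gust (1) → 4
Line 2: ten (1), rabbit (2), slides (1), through (1), brook (1) → 6
Line 3: five (1), luminous (3), tenderness (3) → 7

4–6–7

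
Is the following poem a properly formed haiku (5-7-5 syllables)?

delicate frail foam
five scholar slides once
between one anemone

No

Line 1: delicate(3) + frail(1) + foam(1) = 5 ✓
Line 2: five(1) + scholar(2) + slides(1) + once(1) = 5 (expected 7)
Line 3: between(2) + one(1) + anemone(4) = 7 (expected 5)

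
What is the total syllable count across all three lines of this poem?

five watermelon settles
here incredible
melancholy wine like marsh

19

Line 1: "five watermelon settles": 1+4+2 = 7
Line 2: "here incredible": 1+4 = 5
Line 3: "melancholy wine like marsh": 4+1+1+1 = 7
Total: 7 + 5 + 7 = 19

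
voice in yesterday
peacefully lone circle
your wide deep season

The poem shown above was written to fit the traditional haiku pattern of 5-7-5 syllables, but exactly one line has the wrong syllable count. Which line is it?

The second line

Line 1: voice(1) + in(1) + yesterday(3) = 5 ✓
Line 2: peacefully(3) + lone(1) + circle(2) = 6 (expected 7)
Line 3: your(1) + wide(1) + deep(1) + season(2) = 5 ✓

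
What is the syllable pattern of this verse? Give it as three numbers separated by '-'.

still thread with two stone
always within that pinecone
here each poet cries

Line 1: "still thread with two stone": 1+1+1+1+1 = 5
Line 2: "always within that pinecone": 2+2+1+2 = 7
Line 3: "here each poet cries": 1+1+2+1 = 5

5-7-5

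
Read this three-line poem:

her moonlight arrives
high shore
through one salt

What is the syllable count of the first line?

5

The first line: her (1), moonlight (2), arrives (2) → 5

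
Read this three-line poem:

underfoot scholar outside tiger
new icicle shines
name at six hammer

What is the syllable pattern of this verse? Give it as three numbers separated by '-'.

9-5-5

Line 1: underfoot (3), scholar (2), outside (2), tiger (2) → 9
Line 2: new (1), icicle (3), shines (1) → 5
Line 3: name (1), at (1), six (1), hammer (2) → 5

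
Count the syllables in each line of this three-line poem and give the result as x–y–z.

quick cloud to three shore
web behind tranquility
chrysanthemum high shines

5–7–6

Line 1: "quick cloud to three shore": 1+1+1+1+1 = 5
Line 2: "web behind tranquility": 1+2+4 = 7
Line 3: "chrysanthemum high shines": 4+1+1 = 6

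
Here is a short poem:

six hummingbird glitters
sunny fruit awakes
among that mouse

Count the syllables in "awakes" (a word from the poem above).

2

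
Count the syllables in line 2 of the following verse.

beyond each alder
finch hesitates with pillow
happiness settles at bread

7

Line 2: "finch hesitates with pillow": 1+3+1+2 = 7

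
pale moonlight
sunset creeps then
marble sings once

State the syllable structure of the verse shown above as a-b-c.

Line 1: "pale moonlight": 1+2 = 3
Line 2: "sunset creeps then": 2+1+1 = 4
Line 3: "marble sings once": 2+1+1 = 4

3-4-4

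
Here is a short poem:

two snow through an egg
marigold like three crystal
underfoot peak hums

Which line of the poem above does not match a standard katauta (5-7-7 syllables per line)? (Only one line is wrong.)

Line 1: "two snow through an egg": 1+1+1+1+1 = 5 ✓
Line 2: "marigold like three crystal": 3+1+1+2 = 7 ✓
Line 3: "underfoot peak hums": 3+1+1 = 5 (expected 7)

The third line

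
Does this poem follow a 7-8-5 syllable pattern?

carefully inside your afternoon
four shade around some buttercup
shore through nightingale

Line 1: carefully (3), inside (2), your (1), afternoon (3) → 9 (expected 7)
Line 2: four (1), shade (1), around (2), some (1), buttercup (3) → 8 ✓
Line 3: shore (1), through (1), nightingale (3) → 5 ✓

No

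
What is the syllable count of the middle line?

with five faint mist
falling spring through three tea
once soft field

The middle line: "falling spring through three tea": 2+1+1+1+1 = 6

6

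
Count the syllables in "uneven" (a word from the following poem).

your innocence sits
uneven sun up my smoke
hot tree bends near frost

3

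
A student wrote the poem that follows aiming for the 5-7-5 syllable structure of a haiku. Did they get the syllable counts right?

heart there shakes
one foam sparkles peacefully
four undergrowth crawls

Line 1: heart (1), there (1), shakes (1) → 3 (expected 5)
Line 2: one (1), foam (1), sparkles (2), peacefully (3) → 7 ✓
Line 3: four (1), undergrowth (3), crawls (1) → 5 ✓

No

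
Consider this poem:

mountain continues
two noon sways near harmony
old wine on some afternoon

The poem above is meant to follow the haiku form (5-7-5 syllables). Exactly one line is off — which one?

Line 3

Line 1: mountain(2) + continues(3) = 5 ✓
Line 2: two(1) + noon(1) + sways(1) + near(1) + harmony(3) = 7 ✓
Line 3: old(1) + wine(1) + on(1) + some(1) + afternoon(3) = 7 (expected 5)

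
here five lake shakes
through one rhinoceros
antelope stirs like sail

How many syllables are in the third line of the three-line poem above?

6

The third line: "antelope stirs like sail": 3+1+1+1 = 6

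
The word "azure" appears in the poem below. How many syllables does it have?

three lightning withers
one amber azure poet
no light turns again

"azure" has 2 syllables.

2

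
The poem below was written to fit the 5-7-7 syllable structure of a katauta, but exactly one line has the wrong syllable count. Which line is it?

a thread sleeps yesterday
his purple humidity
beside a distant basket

The first line

Line 1: "a thread sleeps yesterday": 1+1+1+3 = 6 (expected 5)
Line 2: "his purple humidity": 1+2+4 = 7 ✓
Line 3: "beside a distant basket": 2+1+2+2 = 7 ✓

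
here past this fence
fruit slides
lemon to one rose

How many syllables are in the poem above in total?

11

Line 1: here(1) + past(1) + this(1) + fence(1) = 4
Line 2: fruit(1) + slides(1) = 2
Line 3: lemon(2) + to(1) + one(1) + rose(1) = 5
Total: 4 + 2 + 5 = 11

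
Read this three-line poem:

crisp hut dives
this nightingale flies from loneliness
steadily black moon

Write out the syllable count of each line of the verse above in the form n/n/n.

Line 1: crisp(1) + hut(1) + dives(1) = 3
Line 2: this(1) + nightingale(3) + flies(1) + from(1) + loneliness(3) = 9
Line 3: steadily(3) + black(1) + moon(1) = 5

3/9/5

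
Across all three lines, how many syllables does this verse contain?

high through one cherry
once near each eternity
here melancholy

Line 1: "high through one cherry": 1+1+1+2 = 5
Line 2: "once near each eternity": 1+1+1+4 = 7
Line 3: "here melancholy": 1+4 = 5
Total: 5 + 7 + 5 = 17

17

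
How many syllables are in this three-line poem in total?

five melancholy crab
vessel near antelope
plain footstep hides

16

Line 1: five(1) + melancholy(4) + crab(1) = 6
Line 2: vessel(2) + near(1) + antelope(3) = 6
Line 3: plain(1) + footstep(2) + hides(1) = 4
Total: 6 + 6 + 4 = 16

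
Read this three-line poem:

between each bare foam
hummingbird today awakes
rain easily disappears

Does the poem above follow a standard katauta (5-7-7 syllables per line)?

Line 1: "between each bare foam": 2+1+1+1 = 5 ✓
Line 2: "hummingbird today awakes": 3+2+2 = 7 ✓
Line 3: "rain easily disappears": 1+3+3 = 7 ✓

Yes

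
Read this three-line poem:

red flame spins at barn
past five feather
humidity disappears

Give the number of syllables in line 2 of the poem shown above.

4

Line 2: past(1) + five(1) + feather(2) = 4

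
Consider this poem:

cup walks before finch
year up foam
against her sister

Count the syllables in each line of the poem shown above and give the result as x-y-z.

Line 1: "cup walks before finch": 1+1+2+1 = 5
Line 2: "year up foam": 1+1+1 = 3
Line 3: "against her sister": 2+1+2 = 5

5-3-5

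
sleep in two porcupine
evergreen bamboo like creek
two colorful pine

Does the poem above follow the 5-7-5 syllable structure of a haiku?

No

Line 1: sleep(1) + in(1) + two(1) + porcupine(3) = 6 (expected 5)
Line 2: evergreen(3) + bamboo(2) + like(1) + creek(1) = 7 ✓
Line 3: two(1) + colorful(3) + pine(1) = 5 ✓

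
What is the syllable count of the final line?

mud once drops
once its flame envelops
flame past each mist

The final line: "flame past each mist": 1+1+1+1 = 4

4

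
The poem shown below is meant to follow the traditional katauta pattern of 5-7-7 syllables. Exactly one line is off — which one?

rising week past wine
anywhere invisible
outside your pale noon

Line 1: rising(2) + week(1) + past(1) + wine(1) = 5 ✓
Line 2: anywhere(3) + invisible(4) = 7 ✓
Line 3: outside(2) + your(1) + pale(1) + noon(1) = 5 (expected 7)

Line 3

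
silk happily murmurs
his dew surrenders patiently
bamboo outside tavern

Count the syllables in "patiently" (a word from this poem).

3

"patiently" has 3 syllables.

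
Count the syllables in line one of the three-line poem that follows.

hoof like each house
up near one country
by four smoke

Line one: "hoof like each house": 1+1+1+1 = 4

4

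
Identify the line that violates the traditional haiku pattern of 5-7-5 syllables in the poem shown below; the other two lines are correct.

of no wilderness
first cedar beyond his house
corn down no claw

Line 1: of(1) + no(1) + wilderness(3) = 5 ✓
Line 2: first(1) + cedar(2) + beyond(2) + his(1) + house(1) = 7 ✓
Line 3: corn(1) + down(1) + no(1) + claw(1) = 4 (expected 5)

The third line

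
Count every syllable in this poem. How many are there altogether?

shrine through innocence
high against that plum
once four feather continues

17

Line 1: shrine (1), through (1), innocence (3) → 5
Line 2: high (1), against (2), that (1), plum (1) → 5
Line 3: once (1), four (1), feather (2), continues (3) → 7
Total: 5 + 5 + 7 = 17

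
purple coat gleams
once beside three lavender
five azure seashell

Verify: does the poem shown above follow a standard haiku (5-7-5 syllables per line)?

No

Line 1: purple (2), coat (1), gleams (1) → 4 (expected 5)
Line 2: once (1), beside (2), three (1), lavender (3) → 7 ✓
Line 3: five (1), azure (2), seashell (2) → 5 ✓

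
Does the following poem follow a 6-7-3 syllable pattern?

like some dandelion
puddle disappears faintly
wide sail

No

Line 1: like (1), some (1), dandelion (4) → 6 ✓
Line 2: puddle (2), disappears (3), faintly (2) → 7 ✓
Line 3: wide (1), sail (1) → 2 (expected 3)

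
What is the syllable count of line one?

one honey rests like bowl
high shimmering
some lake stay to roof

Line one: "one honey rests like bowl": 1+2+1+1+1 = 6

6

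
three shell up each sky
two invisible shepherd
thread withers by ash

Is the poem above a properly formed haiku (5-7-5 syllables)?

Line 1: three(1) + shell(1) + up(1) + each(1) + sky(1) = 5 ✓
Line 2: two(1) + invisible(4) + shepherd(2) = 7 ✓
Line 3: thread(1) + withers(2) + by(1) + ash(1) = 5 ✓

Yes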